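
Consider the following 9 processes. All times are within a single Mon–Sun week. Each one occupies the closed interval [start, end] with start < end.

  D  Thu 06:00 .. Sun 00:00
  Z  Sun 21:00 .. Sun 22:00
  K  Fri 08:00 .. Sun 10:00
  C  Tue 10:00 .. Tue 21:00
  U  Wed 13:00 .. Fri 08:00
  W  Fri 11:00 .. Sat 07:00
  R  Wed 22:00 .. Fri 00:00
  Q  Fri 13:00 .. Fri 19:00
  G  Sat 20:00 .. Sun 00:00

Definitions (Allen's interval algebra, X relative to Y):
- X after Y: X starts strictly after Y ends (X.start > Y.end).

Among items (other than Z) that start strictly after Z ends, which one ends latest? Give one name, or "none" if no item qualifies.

Target Z = [Sun 21:00, Sun 22:00].
C [Tue 10:00, Tue 21:00] → before → excluded.
D [Thu 06:00, Sun 00:00] → before → excluded.
G [Sat 20:00, Sun 00:00] → before → excluded.
K [Fri 08:00, Sun 10:00] → before → excluded.
Q [Fri 13:00, Fri 19:00] → before → excluded.
R [Wed 22:00, Fri 00:00] → before → excluded.
U [Wed 13:00, Fri 08:00] → before → excluded.
W [Fri 11:00, Sat 07:00] → before → excluded.
No candidates → none.

none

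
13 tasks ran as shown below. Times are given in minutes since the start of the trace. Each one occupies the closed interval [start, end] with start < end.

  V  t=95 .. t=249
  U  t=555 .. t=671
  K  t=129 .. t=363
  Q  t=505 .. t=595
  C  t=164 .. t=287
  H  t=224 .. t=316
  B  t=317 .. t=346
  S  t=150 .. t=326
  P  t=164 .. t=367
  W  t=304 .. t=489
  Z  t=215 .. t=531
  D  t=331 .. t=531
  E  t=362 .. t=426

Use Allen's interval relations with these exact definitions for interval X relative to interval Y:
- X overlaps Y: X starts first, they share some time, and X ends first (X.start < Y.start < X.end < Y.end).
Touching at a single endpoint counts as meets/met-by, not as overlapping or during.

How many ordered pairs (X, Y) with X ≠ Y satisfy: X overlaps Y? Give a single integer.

Checking all 156 ordered pairs for relation 'overlaps'; matching pairs in alphabetical order:
(B, D): B overlaps D ✓
(C, H): C overlaps H ✓
(C, Z): C overlaps Z ✓
(D, Q): D overlaps Q ✓
(H, W): H overlaps W ✓
(K, D): K overlaps D ✓
(K, E): K overlaps E ✓
(K, P): K overlaps P ✓
(K, W): K overlaps W ✓
(K, Z): K overlaps Z ✓
(P, D): P overlaps D ✓
(P, E): P overlaps E ✓
(P, W): P overlaps W ✓
(P, Z): P overlaps Z ✓
(Q, U): Q overlaps U ✓
(S, B): S overlaps B ✓
(S, P): S overlaps P ✓
(S, W): S overlaps W ✓
(S, Z): S overlaps Z ✓
(V, C): V overlaps C ✓
(V, H): V overlaps H ✓
(V, K): V overlaps K ✓
(V, P): V overlaps P ✓
(V, S): V overlaps S ✓
... plus 3 further pairs not listed.
Count: 27.

27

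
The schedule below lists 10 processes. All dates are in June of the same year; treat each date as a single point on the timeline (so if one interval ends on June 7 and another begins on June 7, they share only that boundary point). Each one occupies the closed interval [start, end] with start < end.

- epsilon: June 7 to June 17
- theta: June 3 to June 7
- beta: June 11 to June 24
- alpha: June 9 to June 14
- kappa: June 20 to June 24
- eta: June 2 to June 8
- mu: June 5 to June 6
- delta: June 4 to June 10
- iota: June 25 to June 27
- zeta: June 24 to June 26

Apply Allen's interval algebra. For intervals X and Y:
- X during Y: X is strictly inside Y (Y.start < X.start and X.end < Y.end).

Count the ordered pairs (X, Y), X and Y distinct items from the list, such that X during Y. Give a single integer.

5

Checking all 90 ordered pairs for relation 'during'; matching pairs in alphabetical order:
(alpha, epsilon): alpha during epsilon ✓
(mu, delta): mu during delta ✓
(mu, eta): mu during eta ✓
(mu, theta): mu during theta ✓
(theta, eta): theta during eta ✓
Count: 5.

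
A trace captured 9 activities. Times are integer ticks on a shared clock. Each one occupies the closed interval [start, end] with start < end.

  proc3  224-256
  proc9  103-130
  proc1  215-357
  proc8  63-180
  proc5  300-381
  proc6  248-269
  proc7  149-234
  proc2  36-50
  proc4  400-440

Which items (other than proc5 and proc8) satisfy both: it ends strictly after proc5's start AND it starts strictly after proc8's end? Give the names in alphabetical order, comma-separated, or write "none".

proc1, proc4

Conditions: its end is strictly after proc5's start (X.end > 300) AND its start is strictly after proc8's end (X.start > 180).
proc1: end 357 > 300? ✓; start 215 > 180? ✓ → yes.
proc2: end 50 > 300? ✗; start 36 > 180? ✗ → no.
proc3: end 256 > 300? ✗; start 224 > 180? ✓ → no.
proc4: end 440 > 300? ✓; start 400 > 180? ✓ → yes.
proc6: end 269 > 300? ✗; start 248 > 180? ✓ → no.
proc7: end 234 > 300? ✗; start 149 > 180? ✗ → no.
proc9: end 130 > 300? ✗; start 103 > 180? ✗ → no.
Result: proc1, proc4.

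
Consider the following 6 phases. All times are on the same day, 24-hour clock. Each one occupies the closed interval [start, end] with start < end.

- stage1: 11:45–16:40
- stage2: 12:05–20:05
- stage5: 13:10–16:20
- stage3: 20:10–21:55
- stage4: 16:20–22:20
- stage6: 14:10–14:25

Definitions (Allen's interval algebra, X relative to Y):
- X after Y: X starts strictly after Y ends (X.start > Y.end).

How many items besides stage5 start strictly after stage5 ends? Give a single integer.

1

Target stage5 = [13:10, 16:20].
stage1 [11:45, 16:40] → contains → no.
stage2 [12:05, 20:05] → contains → no.
stage3 [20:10, 21:55] → after → counts.
stage4 [16:20, 22:20] → met-by → no.
stage6 [14:10, 14:25] → during → no.
Total: 1.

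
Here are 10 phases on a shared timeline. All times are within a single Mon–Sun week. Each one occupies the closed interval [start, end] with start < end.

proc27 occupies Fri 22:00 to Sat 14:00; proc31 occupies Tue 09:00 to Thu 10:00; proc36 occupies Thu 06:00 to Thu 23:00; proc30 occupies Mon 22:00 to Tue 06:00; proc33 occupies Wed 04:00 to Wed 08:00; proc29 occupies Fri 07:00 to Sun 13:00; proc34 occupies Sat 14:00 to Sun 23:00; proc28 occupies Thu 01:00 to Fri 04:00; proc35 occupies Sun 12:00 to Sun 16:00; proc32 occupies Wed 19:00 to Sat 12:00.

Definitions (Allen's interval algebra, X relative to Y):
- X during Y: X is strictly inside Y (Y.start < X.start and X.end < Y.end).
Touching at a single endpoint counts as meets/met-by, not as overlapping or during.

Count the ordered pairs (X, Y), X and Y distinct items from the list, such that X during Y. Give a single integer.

6

Checking all 90 ordered pairs for relation 'during'; matching pairs in alphabetical order:
(proc27, proc29): proc27 during proc29 ✓
(proc28, proc32): proc28 during proc32 ✓
(proc33, proc31): proc33 during proc31 ✓
(proc35, proc34): proc35 during proc34 ✓
(proc36, proc28): proc36 during proc28 ✓
(proc36, proc32): proc36 during proc32 ✓
Count: 6.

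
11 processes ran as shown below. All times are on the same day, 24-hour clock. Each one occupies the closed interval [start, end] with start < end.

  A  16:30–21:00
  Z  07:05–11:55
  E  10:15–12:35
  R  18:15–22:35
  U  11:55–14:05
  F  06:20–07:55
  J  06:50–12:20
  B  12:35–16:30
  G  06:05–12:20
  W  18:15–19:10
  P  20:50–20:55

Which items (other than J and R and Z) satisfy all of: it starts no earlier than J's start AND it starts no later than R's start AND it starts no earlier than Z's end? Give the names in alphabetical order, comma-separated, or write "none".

A, B, U, W

Conditions: its start is no earlier than J's start (X.start >= 06:50) AND its start is no later than R's start (X.start <= 18:15) AND its start is no earlier than Z's end (X.start >= 11:55).
A: start 16:30 >= 06:50? ✓; start 16:30 <= 18:15? ✓; start 16:30 >= 11:55? ✓ → yes.
B: start 12:35 >= 06:50? ✓; start 12:35 <= 18:15? ✓; start 12:35 >= 11:55? ✓ → yes.
E: start 10:15 >= 06:50? ✓; start 10:15 <= 18:15? ✓; start 10:15 >= 11:55? ✗ → no.
F: start 06:20 >= 06:50? ✗; start 06:20 <= 18:15? ✓; start 06:20 >= 11:55? ✗ → no.
G: start 06:05 >= 06:50? ✗; start 06:05 <= 18:15? ✓; start 06:05 >= 11:55? ✗ → no.
P: start 20:50 >= 06:50? ✓; start 20:50 <= 18:15? ✗; start 20:50 >= 11:55? ✓ → no.
U: start 11:55 >= 06:50? ✓; start 11:55 <= 18:15? ✓; start 11:55 >= 11:55? ✓ → yes.
W: start 18:15 >= 06:50? ✓; start 18:15 <= 18:15? ✓; start 18:15 >= 11:55? ✓ → yes.
Result: A, B, U, W.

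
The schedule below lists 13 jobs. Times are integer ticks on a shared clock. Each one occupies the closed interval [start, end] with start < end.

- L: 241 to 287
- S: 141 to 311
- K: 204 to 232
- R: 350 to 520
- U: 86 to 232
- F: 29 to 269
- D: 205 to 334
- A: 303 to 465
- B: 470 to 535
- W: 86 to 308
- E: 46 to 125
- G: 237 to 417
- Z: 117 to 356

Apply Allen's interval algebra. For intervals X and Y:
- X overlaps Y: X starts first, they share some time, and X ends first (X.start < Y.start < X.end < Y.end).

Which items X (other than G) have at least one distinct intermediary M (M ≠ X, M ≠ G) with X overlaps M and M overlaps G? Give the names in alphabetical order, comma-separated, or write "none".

E, F, K, S, U, W

Target G = [237, 417].
Intermediaries M with M overlaps G: D, F, S, W, Z.
Via D — items with X overlaps D: F, K, S, U, W.
Via F — items with X overlaps F: none.
Via S — items with X overlaps S: F, U, W.
Via W — items with X overlaps W: E, F.
Via Z — items with X overlaps Z: E, F, U, W.
Union: E, F, K, S, U, W.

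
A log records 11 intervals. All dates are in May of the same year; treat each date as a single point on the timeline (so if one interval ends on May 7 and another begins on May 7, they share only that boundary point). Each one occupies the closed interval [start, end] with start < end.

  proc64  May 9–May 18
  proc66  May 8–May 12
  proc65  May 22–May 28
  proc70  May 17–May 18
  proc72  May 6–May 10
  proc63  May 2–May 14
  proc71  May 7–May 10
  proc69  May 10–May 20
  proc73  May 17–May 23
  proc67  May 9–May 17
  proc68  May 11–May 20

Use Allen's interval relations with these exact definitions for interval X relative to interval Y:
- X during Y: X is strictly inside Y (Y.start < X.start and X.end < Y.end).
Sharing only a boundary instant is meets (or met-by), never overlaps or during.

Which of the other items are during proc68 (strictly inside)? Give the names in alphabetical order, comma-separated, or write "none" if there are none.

Target proc68 = [May 11, May 20].
proc63 [May 2, May 14] → overlaps → no.
proc64 [May 9, May 18] → overlaps → no.
proc65 [May 22, May 28] → after → no.
proc66 [May 8, May 12] → overlaps → no.
proc67 [May 9, May 17] → overlaps → no.
proc69 [May 10, May 20] → finished-by → no.
proc70 [May 17, May 18] → during → yes.
proc71 [May 7, May 10] → before → no.
proc72 [May 6, May 10] → before → no.
proc73 [May 17, May 23] → overlapped-by → no.
Result: proc70.

proc70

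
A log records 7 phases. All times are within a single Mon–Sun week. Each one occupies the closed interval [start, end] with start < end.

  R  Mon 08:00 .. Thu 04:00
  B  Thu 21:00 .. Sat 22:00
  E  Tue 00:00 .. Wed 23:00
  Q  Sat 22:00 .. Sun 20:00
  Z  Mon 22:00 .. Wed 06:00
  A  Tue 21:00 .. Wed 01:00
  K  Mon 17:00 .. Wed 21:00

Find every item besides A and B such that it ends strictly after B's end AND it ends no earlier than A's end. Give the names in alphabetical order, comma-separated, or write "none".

Conditions: its end is strictly after B's end (X.end > Sat 22:00) AND its end is no earlier than A's end (X.end >= Wed 01:00).
E: end Wed 23:00 > Sat 22:00? ✗; end Wed 23:00 >= Wed 01:00? ✓ → no.
K: end Wed 21:00 > Sat 22:00? ✗; end Wed 21:00 >= Wed 01:00? ✓ → no.
Q: end Sun 20:00 > Sat 22:00? ✓; end Sun 20:00 >= Wed 01:00? ✓ → yes.
R: end Thu 04:00 > Sat 22:00? ✗; end Thu 04:00 >= Wed 01:00? ✓ → no.
Z: end Wed 06:00 > Sat 22:00? ✗; end Wed 06:00 >= Wed 01:00? ✓ → no.
Result: Q.

Q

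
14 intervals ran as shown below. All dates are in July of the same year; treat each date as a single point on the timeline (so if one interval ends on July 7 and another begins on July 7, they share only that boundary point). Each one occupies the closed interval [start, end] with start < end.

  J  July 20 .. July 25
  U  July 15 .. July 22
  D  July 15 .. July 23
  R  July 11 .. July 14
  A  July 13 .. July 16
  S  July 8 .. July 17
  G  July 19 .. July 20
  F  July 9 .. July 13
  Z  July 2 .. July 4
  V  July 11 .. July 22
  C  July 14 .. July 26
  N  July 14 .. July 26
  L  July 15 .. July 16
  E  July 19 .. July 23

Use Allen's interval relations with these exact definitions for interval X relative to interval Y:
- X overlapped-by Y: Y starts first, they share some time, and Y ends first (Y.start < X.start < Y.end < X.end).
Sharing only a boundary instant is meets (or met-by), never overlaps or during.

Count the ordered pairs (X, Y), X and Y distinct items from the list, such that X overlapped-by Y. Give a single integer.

Checking all 182 ordered pairs for relation 'overlapped-by'; matching pairs in alphabetical order:
(A, R): A overlapped-by R ✓
(C, A): C overlapped-by A ✓
(C, S): C overlapped-by S ✓
(C, V): C overlapped-by V ✓
(D, A): D overlapped-by A ✓
(D, S): D overlapped-by S ✓
(D, V): D overlapped-by V ✓
(E, U): E overlapped-by U ✓
(E, V): E overlapped-by V ✓
(J, D): J overlapped-by D ✓
(J, E): J overlapped-by E ✓
(J, U): J overlapped-by U ✓
(J, V): J overlapped-by V ✓
(N, A): N overlapped-by A ✓
(N, S): N overlapped-by S ✓
(N, V): N overlapped-by V ✓
(R, F): R overlapped-by F ✓
(U, A): U overlapped-by A ✓
(U, S): U overlapped-by S ✓
(V, F): V overlapped-by F ✓
(V, S): V overlapped-by S ✓
Count: 21.

21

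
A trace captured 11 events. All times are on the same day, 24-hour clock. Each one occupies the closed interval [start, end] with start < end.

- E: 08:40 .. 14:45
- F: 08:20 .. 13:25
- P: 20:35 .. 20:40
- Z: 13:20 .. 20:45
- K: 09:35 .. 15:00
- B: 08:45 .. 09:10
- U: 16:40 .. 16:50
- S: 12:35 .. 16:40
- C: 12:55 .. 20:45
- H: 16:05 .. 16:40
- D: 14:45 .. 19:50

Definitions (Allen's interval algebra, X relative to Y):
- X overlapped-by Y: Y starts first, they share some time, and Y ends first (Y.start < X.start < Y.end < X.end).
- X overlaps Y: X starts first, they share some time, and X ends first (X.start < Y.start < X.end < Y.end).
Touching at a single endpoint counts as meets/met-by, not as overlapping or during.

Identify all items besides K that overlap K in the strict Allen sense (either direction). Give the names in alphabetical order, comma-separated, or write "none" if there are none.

C, D, E, F, S, Z

Target K = [09:35, 15:00].
B [08:45, 09:10] → before → no.
C [12:55, 20:45] → overlapped-by → yes.
D [14:45, 19:50] → overlapped-by → yes.
E [08:40, 14:45] → overlaps → yes.
F [08:20, 13:25] → overlaps → yes.
H [16:05, 16:40] → after → no.
P [20:35, 20:40] → after → no.
S [12:35, 16:40] → overlapped-by → yes.
U [16:40, 16:50] → after → no.
Z [13:20, 20:45] → overlapped-by → yes.
Result: C, D, E, F, S, Z.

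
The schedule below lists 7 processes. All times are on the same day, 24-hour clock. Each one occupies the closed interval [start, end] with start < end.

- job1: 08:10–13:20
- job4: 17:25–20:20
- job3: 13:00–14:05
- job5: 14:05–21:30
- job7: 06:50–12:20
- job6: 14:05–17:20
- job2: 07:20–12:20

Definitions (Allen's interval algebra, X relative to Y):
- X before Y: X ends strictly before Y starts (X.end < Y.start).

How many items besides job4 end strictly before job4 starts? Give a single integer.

5

Target job4 = [17:25, 20:20].
job1 [08:10, 13:20] → before → counts.
job2 [07:20, 12:20] → before → counts.
job3 [13:00, 14:05] → before → counts.
job5 [14:05, 21:30] → contains → no.
job6 [14:05, 17:20] → before → counts.
job7 [06:50, 12:20] → before → counts.
Total: 5.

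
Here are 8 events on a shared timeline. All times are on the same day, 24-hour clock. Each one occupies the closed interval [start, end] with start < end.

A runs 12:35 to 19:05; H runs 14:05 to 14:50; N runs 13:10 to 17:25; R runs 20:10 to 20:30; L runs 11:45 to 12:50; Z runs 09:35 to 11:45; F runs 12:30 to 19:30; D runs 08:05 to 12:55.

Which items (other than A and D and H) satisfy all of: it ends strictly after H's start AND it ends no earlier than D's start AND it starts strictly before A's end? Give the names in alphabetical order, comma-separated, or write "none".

Conditions: its end is strictly after H's start (X.end > 14:05) AND its end is no earlier than D's start (X.end >= 08:05) AND its start is strictly before A's end (X.start < 19:05).
F: end 19:30 > 14:05? ✓; end 19:30 >= 08:05? ✓; start 12:30 < 19:05? ✓ → yes.
L: end 12:50 > 14:05? ✗; end 12:50 >= 08:05? ✓; start 11:45 < 19:05? ✓ → no.
N: end 17:25 > 14:05? ✓; end 17:25 >= 08:05? ✓; start 13:10 < 19:05? ✓ → yes.
R: end 20:30 > 14:05? ✓; end 20:30 >= 08:05? ✓; start 20:10 < 19:05? ✗ → no.
Z: end 11:45 > 14:05? ✗; end 11:45 >= 08:05? ✓; start 09:35 < 19:05? ✓ → no.
Result: F, N.

F, N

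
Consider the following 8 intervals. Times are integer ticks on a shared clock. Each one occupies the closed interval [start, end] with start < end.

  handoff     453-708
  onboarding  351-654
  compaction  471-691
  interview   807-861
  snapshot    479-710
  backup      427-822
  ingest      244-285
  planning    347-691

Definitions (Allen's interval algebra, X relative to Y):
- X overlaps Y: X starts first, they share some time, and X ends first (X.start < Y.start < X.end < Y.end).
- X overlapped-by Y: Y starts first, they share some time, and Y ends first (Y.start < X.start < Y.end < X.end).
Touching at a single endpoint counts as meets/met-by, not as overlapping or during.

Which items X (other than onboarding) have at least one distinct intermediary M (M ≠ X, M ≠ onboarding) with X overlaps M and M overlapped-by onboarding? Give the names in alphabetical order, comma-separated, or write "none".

Target onboarding = [351, 654].
Intermediaries M with M overlapped-by onboarding: backup, compaction, handoff, snapshot.
Via backup — items with X overlaps backup: planning.
Via compaction — items with X overlaps compaction: none.
Via handoff — items with X overlaps handoff: planning.
Via snapshot — items with X overlaps snapshot: compaction, handoff, planning.
Union: compaction, handoff, planning.

compaction, handoff, planning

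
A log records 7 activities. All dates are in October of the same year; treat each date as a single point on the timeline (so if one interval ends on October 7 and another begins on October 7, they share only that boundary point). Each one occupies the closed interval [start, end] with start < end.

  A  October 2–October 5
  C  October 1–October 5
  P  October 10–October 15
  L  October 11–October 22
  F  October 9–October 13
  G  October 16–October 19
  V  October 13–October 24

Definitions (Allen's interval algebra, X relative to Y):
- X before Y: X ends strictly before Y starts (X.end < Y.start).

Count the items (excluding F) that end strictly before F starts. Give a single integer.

Target F = [October 9, October 13].
A [October 2, October 5] → before → counts.
C [October 1, October 5] → before → counts.
G [October 16, October 19] → after → no.
L [October 11, October 22] → overlapped-by → no.
P [October 10, October 15] → overlapped-by → no.
V [October 13, October 24] → met-by → no.
Total: 2.

2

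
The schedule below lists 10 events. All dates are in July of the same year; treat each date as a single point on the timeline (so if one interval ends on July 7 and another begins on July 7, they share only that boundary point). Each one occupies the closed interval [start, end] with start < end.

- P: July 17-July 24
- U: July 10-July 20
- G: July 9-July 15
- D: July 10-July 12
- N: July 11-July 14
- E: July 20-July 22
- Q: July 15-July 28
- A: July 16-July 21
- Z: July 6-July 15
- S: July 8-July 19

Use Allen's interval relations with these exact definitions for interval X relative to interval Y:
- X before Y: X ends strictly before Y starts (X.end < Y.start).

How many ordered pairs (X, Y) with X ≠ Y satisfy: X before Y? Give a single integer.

15

Checking all 90 ordered pairs for relation 'before'; matching pairs in alphabetical order:
(D, A): D before A ✓
(D, E): D before E ✓
(D, P): D before P ✓
(D, Q): D before Q ✓
(G, A): G before A ✓
(G, E): G before E ✓
(G, P): G before P ✓
(N, A): N before A ✓
(N, E): N before E ✓
(N, P): N before P ✓
(N, Q): N before Q ✓
(S, E): S before E ✓
(Z, A): Z before A ✓
(Z, E): Z before E ✓
(Z, P): Z before P ✓
Count: 15.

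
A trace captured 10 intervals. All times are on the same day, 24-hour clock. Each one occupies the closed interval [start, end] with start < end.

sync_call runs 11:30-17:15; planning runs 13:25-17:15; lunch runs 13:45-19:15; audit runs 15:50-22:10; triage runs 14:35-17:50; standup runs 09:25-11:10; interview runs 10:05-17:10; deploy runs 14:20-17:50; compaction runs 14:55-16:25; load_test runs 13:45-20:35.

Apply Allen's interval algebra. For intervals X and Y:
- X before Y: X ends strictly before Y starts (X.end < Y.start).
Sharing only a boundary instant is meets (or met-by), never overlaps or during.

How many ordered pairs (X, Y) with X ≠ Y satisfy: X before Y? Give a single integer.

8

Checking all 90 ordered pairs for relation 'before'; matching pairs in alphabetical order:
(standup, audit): standup before audit ✓
(standup, compaction): standup before compaction ✓
(standup, deploy): standup before deploy ✓
(standup, load_test): standup before load_test ✓
(standup, lunch): standup before lunch ✓
(standup, planning): standup before planning ✓
(standup, sync_call): standup before sync_call ✓
(standup, triage): standup before triage ✓
Count: 8.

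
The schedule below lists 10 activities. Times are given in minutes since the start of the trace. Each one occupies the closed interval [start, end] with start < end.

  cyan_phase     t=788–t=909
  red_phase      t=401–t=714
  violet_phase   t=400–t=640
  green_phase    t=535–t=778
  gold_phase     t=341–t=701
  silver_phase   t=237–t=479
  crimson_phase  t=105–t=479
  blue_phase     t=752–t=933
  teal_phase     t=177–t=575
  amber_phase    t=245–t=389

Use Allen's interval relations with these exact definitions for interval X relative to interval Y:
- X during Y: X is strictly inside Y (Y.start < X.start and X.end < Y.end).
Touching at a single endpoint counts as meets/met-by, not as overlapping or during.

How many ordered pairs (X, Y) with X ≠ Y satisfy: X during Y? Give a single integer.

Checking all 90 ordered pairs for relation 'during'; matching pairs in alphabetical order:
(amber_phase, crimson_phase): amber_phase during crimson_phase ✓
(amber_phase, silver_phase): amber_phase during silver_phase ✓
(amber_phase, teal_phase): amber_phase during teal_phase ✓
(cyan_phase, blue_phase): cyan_phase during blue_phase ✓
(silver_phase, teal_phase): silver_phase during teal_phase ✓
(violet_phase, gold_phase): violet_phase during gold_phase ✓
Count: 6.

6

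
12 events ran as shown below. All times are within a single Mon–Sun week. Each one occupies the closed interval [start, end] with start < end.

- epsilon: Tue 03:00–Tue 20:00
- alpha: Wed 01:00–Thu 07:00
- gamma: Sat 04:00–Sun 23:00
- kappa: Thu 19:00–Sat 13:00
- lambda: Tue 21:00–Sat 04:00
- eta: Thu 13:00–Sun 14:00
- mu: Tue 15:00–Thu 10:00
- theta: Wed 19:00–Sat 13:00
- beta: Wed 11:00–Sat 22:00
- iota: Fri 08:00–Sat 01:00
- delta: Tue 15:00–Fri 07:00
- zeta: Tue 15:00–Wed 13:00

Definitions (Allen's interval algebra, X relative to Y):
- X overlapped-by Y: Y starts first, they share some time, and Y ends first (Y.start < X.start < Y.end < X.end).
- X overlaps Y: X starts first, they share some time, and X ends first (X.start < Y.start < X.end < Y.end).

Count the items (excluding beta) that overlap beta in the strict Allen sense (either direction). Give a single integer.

7

Target beta = [Wed 11:00, Sat 22:00].
alpha [Wed 01:00, Thu 07:00] → overlaps → counts.
delta [Tue 15:00, Fri 07:00] → overlaps → counts.
epsilon [Tue 03:00, Tue 20:00] → before → no.
eta [Thu 13:00, Sun 14:00] → overlapped-by → counts.
gamma [Sat 04:00, Sun 23:00] → overlapped-by → counts.
iota [Fri 08:00, Sat 01:00] → during → no.
kappa [Thu 19:00, Sat 13:00] → during → no.
lambda [Tue 21:00, Sat 04:00] → overlaps → counts.
mu [Tue 15:00, Thu 10:00] → overlaps → counts.
theta [Wed 19:00, Sat 13:00] → during → no.
zeta [Tue 15:00, Wed 13:00] → overlaps → counts.
Total: 7.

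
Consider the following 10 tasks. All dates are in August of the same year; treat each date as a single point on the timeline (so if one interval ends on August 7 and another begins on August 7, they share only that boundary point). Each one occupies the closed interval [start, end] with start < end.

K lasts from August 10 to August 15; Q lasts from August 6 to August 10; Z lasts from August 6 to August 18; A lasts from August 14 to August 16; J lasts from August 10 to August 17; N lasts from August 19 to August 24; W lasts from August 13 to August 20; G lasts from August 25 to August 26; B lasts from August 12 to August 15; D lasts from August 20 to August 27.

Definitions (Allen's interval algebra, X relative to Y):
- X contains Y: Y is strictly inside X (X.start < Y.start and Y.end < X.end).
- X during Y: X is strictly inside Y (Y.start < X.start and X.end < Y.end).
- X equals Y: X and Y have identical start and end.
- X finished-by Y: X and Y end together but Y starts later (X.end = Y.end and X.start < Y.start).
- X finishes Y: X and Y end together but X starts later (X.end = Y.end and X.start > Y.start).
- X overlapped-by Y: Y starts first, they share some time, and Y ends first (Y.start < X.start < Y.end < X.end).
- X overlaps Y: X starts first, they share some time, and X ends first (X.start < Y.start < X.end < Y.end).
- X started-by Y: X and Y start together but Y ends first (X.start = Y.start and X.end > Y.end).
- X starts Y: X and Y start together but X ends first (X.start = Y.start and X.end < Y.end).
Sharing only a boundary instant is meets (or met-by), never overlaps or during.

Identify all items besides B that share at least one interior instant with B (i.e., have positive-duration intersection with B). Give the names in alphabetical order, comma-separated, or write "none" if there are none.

Target B = [August 12, August 15].
A [August 14, August 16] → overlapped-by → yes.
D [August 20, August 27] → after → no.
G [August 25, August 26] → after → no.
J [August 10, August 17] → contains → yes.
K [August 10, August 15] → finished-by → yes.
N [August 19, August 24] → after → no.
Q [August 6, August 10] → before → no.
W [August 13, August 20] → overlapped-by → yes.
Z [August 6, August 18] → contains → yes.
Result: A, J, K, W, Z.

A, J, K, W, Z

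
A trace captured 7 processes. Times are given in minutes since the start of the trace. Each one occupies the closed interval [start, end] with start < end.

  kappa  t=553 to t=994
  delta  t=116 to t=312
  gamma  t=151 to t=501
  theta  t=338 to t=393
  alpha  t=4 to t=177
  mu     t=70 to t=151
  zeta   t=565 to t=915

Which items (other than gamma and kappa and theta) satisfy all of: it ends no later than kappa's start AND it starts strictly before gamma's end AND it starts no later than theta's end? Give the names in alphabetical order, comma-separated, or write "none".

Conditions: its end is no later than kappa's start (X.end <= t=553) AND its start is strictly before gamma's end (X.start < t=501) AND its start is no later than theta's end (X.start <= t=393).
alpha: end t=177 <= t=553? ✓; start t=4 < t=501? ✓; start t=4 <= t=393? ✓ → yes.
delta: end t=312 <= t=553? ✓; start t=116 < t=501? ✓; start t=116 <= t=393? ✓ → yes.
mu: end t=151 <= t=553? ✓; start t=70 < t=501? ✓; start t=70 <= t=393? ✓ → yes.
zeta: end t=915 <= t=553? ✗; start t=565 < t=501? ✗; start t=565 <= t=393? ✗ → no.
Result: alpha, delta, mu.

alpha, delta, mu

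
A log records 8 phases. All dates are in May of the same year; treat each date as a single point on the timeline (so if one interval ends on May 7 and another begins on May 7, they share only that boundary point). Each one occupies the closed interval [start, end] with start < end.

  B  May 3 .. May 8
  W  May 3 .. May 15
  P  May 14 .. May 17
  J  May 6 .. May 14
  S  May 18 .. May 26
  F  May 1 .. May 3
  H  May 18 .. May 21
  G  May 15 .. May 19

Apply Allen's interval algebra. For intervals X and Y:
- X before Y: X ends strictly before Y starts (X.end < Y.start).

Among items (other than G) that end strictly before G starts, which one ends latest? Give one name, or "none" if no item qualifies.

J

Target G = [May 15, May 19].
B [May 3, May 8] → before → candidate.
F [May 1, May 3] → before → candidate.
H [May 18, May 21] → overlapped-by → excluded.
J [May 6, May 14] → before → candidate.
P [May 14, May 17] → overlaps → excluded.
S [May 18, May 26] → overlapped-by → excluded.
W [May 3, May 15] → meets → excluded.
Among candidates, latest end is May 14 → J.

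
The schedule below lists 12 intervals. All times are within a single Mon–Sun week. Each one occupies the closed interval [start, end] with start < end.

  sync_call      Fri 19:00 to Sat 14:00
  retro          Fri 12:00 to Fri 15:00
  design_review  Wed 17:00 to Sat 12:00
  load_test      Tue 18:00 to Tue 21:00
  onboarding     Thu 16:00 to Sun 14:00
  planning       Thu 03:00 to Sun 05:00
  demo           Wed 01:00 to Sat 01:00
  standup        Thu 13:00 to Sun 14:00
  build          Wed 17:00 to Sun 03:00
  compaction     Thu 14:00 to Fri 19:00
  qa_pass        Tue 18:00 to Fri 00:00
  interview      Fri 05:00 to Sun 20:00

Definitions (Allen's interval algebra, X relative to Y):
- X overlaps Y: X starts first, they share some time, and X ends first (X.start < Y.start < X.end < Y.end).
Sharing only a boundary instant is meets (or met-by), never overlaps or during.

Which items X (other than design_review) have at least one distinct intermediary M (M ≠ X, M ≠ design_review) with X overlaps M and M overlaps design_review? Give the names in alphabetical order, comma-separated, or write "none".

Target design_review = [Wed 17:00, Sat 12:00].
Intermediaries M with M overlaps design_review: demo, qa_pass.
Via demo — items with X overlaps demo: qa_pass.
Via qa_pass — items with X overlaps qa_pass: none.
Union: qa_pass.

qa_pass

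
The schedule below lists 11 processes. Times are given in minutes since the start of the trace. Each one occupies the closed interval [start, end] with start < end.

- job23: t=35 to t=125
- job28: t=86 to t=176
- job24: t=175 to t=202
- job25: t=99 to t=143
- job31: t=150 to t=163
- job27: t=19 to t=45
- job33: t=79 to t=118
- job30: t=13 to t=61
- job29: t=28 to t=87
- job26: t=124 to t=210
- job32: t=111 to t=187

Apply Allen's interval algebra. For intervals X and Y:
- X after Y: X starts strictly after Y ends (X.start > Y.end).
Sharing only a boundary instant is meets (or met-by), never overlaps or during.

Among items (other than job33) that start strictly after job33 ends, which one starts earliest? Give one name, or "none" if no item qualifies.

job26

Target job33 = [t=79, t=118].
job23 [t=35, t=125] → contains → excluded.
job24 [t=175, t=202] → after → candidate.
job25 [t=99, t=143] → overlapped-by → excluded.
job26 [t=124, t=210] → after → candidate.
job27 [t=19, t=45] → before → excluded.
job28 [t=86, t=176] → overlapped-by → excluded.
job29 [t=28, t=87] → overlaps → excluded.
job30 [t=13, t=61] → before → excluded.
job31 [t=150, t=163] → after → candidate.
job32 [t=111, t=187] → overlapped-by → excluded.
Among candidates, earliest start is t=124 → job26.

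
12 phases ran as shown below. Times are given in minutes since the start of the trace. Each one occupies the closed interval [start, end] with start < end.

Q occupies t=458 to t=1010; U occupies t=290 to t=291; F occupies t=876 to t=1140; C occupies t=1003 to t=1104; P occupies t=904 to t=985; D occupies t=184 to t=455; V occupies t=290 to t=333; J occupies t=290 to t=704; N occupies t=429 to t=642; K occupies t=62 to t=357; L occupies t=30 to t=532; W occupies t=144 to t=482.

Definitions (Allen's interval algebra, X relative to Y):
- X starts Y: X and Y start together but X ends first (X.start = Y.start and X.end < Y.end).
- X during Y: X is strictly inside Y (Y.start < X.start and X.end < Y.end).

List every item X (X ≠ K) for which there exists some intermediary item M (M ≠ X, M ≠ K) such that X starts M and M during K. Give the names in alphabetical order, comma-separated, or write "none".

Target K = [t=62, t=357].
Intermediaries M with M during K: U, V.
Via U — items with X starts U: none.
Via V — items with X starts V: U.
Union: U.

U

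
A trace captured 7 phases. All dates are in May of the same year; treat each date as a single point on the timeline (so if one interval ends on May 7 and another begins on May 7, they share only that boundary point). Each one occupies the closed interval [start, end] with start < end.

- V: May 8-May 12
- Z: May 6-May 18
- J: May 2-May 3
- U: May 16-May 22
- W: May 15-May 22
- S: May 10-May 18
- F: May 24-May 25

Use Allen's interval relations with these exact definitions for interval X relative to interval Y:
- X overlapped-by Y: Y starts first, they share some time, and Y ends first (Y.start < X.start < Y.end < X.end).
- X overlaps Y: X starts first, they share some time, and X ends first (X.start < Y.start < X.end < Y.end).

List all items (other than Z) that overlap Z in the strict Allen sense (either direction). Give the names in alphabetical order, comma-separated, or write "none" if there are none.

U, W

Target Z = [May 6, May 18].
F [May 24, May 25] → after → no.
J [May 2, May 3] → before → no.
S [May 10, May 18] → finishes → no.
U [May 16, May 22] → overlapped-by → yes.
V [May 8, May 12] → during → no.
W [May 15, May 22] → overlapped-by → yes.
Result: U, W.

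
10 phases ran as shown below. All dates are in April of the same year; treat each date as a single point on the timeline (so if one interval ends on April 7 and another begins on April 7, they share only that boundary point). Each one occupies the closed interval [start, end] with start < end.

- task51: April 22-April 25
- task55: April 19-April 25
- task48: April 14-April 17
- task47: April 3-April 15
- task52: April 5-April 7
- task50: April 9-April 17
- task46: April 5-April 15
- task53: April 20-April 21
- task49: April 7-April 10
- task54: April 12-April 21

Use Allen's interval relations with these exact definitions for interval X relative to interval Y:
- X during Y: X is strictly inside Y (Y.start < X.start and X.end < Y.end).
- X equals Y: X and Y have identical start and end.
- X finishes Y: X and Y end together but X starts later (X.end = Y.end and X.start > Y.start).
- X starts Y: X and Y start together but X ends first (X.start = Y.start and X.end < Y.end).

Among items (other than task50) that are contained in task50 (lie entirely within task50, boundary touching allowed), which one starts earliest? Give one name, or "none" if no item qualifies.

task48

Target task50 = [April 9, April 17].
task46 [April 5, April 15] → overlaps → excluded.
task47 [April 3, April 15] → overlaps → excluded.
task48 [April 14, April 17] → finishes → candidate.
task49 [April 7, April 10] → overlaps → excluded.
task51 [April 22, April 25] → after → excluded.
task52 [April 5, April 7] → before → excluded.
task53 [April 20, April 21] → after → excluded.
task54 [April 12, April 21] → overlapped-by → excluded.
task55 [April 19, April 25] → after → excluded.
Among candidates, earliest start is April 14 → task48.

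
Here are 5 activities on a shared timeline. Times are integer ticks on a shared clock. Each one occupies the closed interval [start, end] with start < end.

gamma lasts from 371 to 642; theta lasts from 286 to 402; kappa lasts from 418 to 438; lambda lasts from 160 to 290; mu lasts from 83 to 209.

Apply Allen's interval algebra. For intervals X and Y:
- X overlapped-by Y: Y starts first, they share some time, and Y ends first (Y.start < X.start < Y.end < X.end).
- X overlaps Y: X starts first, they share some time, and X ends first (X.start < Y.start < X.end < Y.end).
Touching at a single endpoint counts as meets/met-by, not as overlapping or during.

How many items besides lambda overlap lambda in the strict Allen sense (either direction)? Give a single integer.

Target lambda = [160, 290].
gamma [371, 642] → after → no.
kappa [418, 438] → after → no.
mu [83, 209] → overlaps → counts.
theta [286, 402] → overlapped-by → counts.
Total: 2.

2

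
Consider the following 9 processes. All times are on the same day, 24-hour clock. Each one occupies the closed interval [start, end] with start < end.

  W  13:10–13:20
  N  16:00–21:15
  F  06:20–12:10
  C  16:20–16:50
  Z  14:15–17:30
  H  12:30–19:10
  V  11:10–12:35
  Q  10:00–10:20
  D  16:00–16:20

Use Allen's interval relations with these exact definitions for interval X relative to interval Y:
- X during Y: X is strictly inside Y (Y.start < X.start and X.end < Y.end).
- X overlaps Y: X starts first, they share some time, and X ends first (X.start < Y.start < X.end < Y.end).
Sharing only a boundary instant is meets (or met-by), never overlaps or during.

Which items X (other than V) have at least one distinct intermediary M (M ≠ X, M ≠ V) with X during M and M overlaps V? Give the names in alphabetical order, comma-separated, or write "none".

Target V = [11:10, 12:35].
Intermediaries M with M overlaps V: F.
Via F — items with X during F: Q.
Union: Q.

Q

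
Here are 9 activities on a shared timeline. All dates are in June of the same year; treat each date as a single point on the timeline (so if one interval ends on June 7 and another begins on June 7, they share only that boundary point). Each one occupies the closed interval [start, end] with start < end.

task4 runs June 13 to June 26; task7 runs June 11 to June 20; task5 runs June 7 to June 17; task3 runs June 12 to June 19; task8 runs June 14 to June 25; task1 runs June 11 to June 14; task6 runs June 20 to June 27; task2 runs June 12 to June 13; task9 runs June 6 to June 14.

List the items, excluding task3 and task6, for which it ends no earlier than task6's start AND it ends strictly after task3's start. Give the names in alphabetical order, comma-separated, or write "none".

task4, task7, task8

Conditions: its end is no earlier than task6's start (X.end >= June 20) AND its end is strictly after task3's start (X.end > June 12).
task1: end June 14 >= June 20? ✗; end June 14 > June 12? ✓ → no.
task2: end June 13 >= June 20? ✗; end June 13 > June 12? ✓ → no.
task4: end June 26 >= June 20? ✓; end June 26 > June 12? ✓ → yes.
task5: end June 17 >= June 20? ✗; end June 17 > June 12? ✓ → no.
task7: end June 20 >= June 20? ✓; end June 20 > June 12? ✓ → yes.
task8: end June 25 >= June 20? ✓; end June 25 > June 12? ✓ → yes.
task9: end June 14 >= June 20? ✗; end June 14 > June 12? ✓ → no.
Result: task4, task7, task8.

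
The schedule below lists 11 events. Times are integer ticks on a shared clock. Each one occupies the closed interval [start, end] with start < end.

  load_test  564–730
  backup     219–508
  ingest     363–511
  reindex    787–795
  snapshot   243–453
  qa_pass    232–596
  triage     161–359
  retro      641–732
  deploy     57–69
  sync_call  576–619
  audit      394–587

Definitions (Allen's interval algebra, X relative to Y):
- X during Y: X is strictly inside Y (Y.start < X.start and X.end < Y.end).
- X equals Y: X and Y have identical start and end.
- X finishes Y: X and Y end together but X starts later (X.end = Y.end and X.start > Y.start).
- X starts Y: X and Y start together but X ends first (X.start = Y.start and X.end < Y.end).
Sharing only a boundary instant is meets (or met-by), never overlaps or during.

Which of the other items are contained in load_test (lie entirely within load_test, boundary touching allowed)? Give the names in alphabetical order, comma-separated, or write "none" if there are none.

Target load_test = [564, 730].
audit [394, 587] → overlaps → no.
backup [219, 508] → before → no.
deploy [57, 69] → before → no.
ingest [363, 511] → before → no.
qa_pass [232, 596] → overlaps → no.
reindex [787, 795] → after → no.
retro [641, 732] → overlapped-by → no.
snapshot [243, 453] → before → no.
sync_call [576, 619] → during → yes.
triage [161, 359] → before → no.
Result: sync_call.

sync_call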